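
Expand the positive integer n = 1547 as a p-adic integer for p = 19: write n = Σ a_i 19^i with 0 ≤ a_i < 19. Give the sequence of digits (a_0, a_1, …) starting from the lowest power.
(a_0, a_1, …) = (8, 5, 4)

Repeated division by 19 gives the digits low-to-high: 1547 = 8 + 5·19^1 + 4·19^2. Digit sequence: (8, 5, 4).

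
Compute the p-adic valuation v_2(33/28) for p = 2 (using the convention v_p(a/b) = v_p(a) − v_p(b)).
v_2(33/28) = -2

Factor powers of 2 from the numerator and denominator of the reduced fraction: 33 = 2^0 · 33 and 28 = 2^2 · 7. Apply v_p(a/b) = v_p(a) − v_p(b): v_2(33/28) = 0 − 2 = -2.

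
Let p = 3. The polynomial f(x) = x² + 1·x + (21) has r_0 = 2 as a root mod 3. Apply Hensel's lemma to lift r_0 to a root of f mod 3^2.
r_1 = 2 (mod 9)

Hensel: r_{i+1} = r_i − f(r_i)·(f′(r_i))^{-1} mod 3^{i+2}, f′(x) = 2x + 1. Iterate:
  r_0 = 2 (mod 3)
  r_1 = 2 (mod 9)
Final: r = 2 satisfies f(r) ≡ 0 mod 3^2.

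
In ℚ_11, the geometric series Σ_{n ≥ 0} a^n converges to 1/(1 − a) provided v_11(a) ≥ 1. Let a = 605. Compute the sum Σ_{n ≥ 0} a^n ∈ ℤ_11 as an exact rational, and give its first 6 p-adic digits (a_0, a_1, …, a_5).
Σ a^n = 1/(1 − a) = -1/604;  first 6 digits = (1, 0, 5, 0, 3, 2)

v_11(a) = 2 ≥ 1, so the series converges in ℤ_11 to 1/(1 − a) = 1/(1 − 605) = -1/604. Expand this rational in ℤ_11: compute digits iteratively via d_i = x_i mod 11, x_{i+1} = (x_i − d_i)/11. The first 6 digits are (1, 0, 5, 0, 3, 2).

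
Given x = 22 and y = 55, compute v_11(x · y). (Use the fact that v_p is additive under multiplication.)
v_11(1210) = 2

v_p(x) = 1 (factor: 22 = 11^1 · 2); v_p(y) = 1 (factor: 55 = 11^1 · 5). Additivity: v_p(xy) = v_p(x) + v_p(y) = 1 + 1 = 2. (Direct check: xy = 1210 = 11^2 · (10).)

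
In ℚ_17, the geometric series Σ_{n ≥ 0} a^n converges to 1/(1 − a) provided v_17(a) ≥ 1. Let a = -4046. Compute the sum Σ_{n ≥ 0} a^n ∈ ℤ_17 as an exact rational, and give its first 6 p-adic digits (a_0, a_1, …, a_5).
Σ a^n = 1/(1 − a) = 1/4047;  first 6 digits = (1, 0, 3, 16, 8, 11)

v_17(a) = 2 ≥ 1, so the series converges in ℤ_17 to 1/(1 − a) = 1/(1 − (-4046)) = 1/4047. Expand this rational in ℤ_17: compute digits iteratively via d_i = x_i mod 17, x_{i+1} = (x_i − d_i)/17. The first 6 digits are (1, 0, 3, 16, 8, 11).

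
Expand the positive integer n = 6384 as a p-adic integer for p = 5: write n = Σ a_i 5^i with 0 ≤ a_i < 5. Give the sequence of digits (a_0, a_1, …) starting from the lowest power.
(a_0, a_1, …) = (4, 1, 0, 1, 0, 2)

Repeated division by 5 gives the digits low-to-high: 6384 = 4 + 1·5^1 + 1·5^3 + 2·5^5. Digit sequence: (4, 1, 0, 1, 0, 2).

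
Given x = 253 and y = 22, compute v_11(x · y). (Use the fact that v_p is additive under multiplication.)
v_11(5566) = 2

v_p(x) = 1 (factor: 253 = 11^1 · 23); v_p(y) = 1 (factor: 22 = 11^1 · 2). Additivity: v_p(xy) = v_p(x) + v_p(y) = 1 + 1 = 2. (Direct check: xy = 5566 = 11^2 · (46).)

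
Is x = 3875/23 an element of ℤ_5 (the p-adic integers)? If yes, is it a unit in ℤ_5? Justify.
x ∈ ℤ_5 but not a unit; v_5(x) = 3 > 0

ℤ_5 = {x ∈ ℚ_5 : v_5(x) ≥ 0} and ℤ_5^× = {x ∈ ℤ_5 : v_5(x) = 0}. Here v_5(3875/23) = v_5(num) − v_5(den) = 3; compare against these criteria.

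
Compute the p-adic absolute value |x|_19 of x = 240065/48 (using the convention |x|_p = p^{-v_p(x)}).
|240065/48|_19 = 1/6859

Step 1 — compute v_19(x) by factoring powers of 19 out of the numerator and denominator: v_19(240065/48) = 3. Step 2 — apply |x|_p = p^{-v_p(x)} = 19^{-3} = 1/6859.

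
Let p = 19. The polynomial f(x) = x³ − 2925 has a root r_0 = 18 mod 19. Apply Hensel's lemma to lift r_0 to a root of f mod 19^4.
r_3 = 36954 (mod 130321)

Hensel: r_{i+1} = r_i − f(r_i)/f′(r_i) mod 19^{i+2}, where f′(x) = 3x². Iterate:
  r_0 = 18 (mod 19)
  r_1 = 132 (mod 361)
  r_2 = 2659 (mod 6859)
  r_3 = 36954 (mod 130321)
Final: r = 36954 with f(r) ≡ 0 mod 19^4.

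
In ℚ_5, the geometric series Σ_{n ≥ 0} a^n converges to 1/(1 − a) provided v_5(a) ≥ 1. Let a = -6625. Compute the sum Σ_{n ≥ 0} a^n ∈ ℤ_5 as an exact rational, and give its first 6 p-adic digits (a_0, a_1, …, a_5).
Σ a^n = 1/(1 − a) = 1/6626;  first 6 digits = (1, 0, 0, 2, 4, 2)

v_5(a) = 3 ≥ 1, so the series converges in ℤ_5 to 1/(1 − a) = 1/(1 − (-6625)) = 1/6626. Expand this rational in ℤ_5: compute digits iteratively via d_i = x_i mod 5, x_{i+1} = (x_i − d_i)/5. The first 6 digits are (1, 0, 0, 2, 4, 2).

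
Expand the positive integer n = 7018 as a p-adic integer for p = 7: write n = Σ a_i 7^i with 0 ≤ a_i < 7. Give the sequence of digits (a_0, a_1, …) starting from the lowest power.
(a_0, a_1, …) = (4, 1, 3, 6, 2)

Repeated division by 7 gives the digits low-to-high: 7018 = 4 + 1·7^1 + 3·7^2 + 6·7^3 + 2·7^4. Digit sequence: (4, 1, 3, 6, 2).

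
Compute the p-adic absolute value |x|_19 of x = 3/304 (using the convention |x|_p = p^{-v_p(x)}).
|3/304|_19 = 19

Step 1 — compute v_19(x) by factoring powers of 19 out of the numerator and denominator: v_19(3/304) = -1. Step 2 — apply |x|_p = p^{-v_p(x)} = 19^{1} = 19.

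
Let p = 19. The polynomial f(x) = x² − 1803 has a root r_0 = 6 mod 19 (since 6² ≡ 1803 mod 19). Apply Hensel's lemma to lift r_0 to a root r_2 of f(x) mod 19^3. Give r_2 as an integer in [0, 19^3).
r_2 = 3312 (mod 6859)

Hensel's recurrence: r_{i+1} = r_i − f(r_i)·(f′(r_i))^{-1} mod 19^{i+2}, with f′(x) = 2x. Iterate:
  r_0 = 6 (mod 19)
  r_1 = 63 (mod 361)
  r_2 = 3312 (mod 6859)
Final: r_2 = 3312, and one checks f(r_2) ≡ 0 mod 19^3.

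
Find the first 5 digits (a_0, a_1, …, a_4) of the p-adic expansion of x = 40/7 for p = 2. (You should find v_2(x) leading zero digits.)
(a_0, …, a_4) = (0, 0, 0, 1, 1)

v_2(40/7) = 3, so a_0 = ... = a_2 = 0. Factor out: x = 2^3 · u with u = 5/7 a unit in ℤ_2. Expand u iteratively via a_{v+i} = u_i mod 2, u_{i+1} = (u_i − a_{v+i})/2:
  u_0 = 5/7;  a_3 = 1;  u_1 = (u_0 − 1)/2 = -1/7
  u_1 = -1/7;  a_4 = 1;  u_2 = (u_1 − 1)/2 = -4/7
Digits: (0, 0, 0, 1, 1).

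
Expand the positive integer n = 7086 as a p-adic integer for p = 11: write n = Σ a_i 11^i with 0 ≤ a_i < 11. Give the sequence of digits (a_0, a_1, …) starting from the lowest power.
(a_0, a_1, …) = (2, 6, 3, 5)

Repeated division by 11 gives the digits low-to-high: 7086 = 2 + 6·11^1 + 3·11^2 + 5·11^3. Digit sequence: (2, 6, 3, 5).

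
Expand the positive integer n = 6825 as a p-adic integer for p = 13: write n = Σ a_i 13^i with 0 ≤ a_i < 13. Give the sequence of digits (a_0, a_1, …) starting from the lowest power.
(a_0, a_1, …) = (0, 5, 1, 3)

Repeated division by 13 gives the digits low-to-high: 6825 = 5·13^1 + 1·13^2 + 3·13^3. Digit sequence: (0, 5, 1, 3).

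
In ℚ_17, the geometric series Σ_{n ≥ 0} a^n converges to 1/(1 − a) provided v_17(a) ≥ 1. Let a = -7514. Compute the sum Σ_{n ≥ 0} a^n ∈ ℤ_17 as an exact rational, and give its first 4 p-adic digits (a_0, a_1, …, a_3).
Σ a^n = 1/(1 − a) = 1/7515;  first 4 digits = (1, 0, 8, 15)

v_17(a) = 2 ≥ 1, so the series converges in ℤ_17 to 1/(1 − a) = 1/(1 − (-7514)) = 1/7515. Expand this rational in ℤ_17: compute digits iteratively via d_i = x_i mod 17, x_{i+1} = (x_i − d_i)/17. The first 4 digits are (1, 0, 8, 15).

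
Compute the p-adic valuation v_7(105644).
v_7(105644) = 4

v_7(n) is the largest exponent k such that 7^k divides n. Factor out: 105644 = 7^4 · 44. (Sign doesn't affect v_p.) So v_7(105644) = 4.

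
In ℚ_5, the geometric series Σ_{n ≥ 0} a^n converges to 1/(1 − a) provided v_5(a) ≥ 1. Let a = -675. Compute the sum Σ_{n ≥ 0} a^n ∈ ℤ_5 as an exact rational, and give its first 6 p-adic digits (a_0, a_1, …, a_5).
Σ a^n = 1/(1 − a) = 1/676;  first 6 digits = (1, 0, 3, 4, 2, 0)

v_5(a) = 2 ≥ 1, so the series converges in ℤ_5 to 1/(1 − a) = 1/(1 − (-675)) = 1/676. Expand this rational in ℤ_5: compute digits iteratively via d_i = x_i mod 5, x_{i+1} = (x_i − d_i)/5. The first 6 digits are (1, 0, 3, 4, 2, 0).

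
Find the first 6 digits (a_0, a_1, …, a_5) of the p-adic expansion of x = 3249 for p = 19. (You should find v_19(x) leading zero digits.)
(a_0, …, a_5) = (0, 0, 9, 0, 0, 0)

v_19(3249) = 2, so a_0 = ... = a_1 = 0. Factor out: x = 19^2 · u with u = 9 a unit in ℤ_19. Expand u iteratively via a_{v+i} = u_i mod 19, u_{i+1} = (u_i − a_{v+i})/19:
  u_0 = 9;  a_2 = 9;  u_1 = (u_0 − 9)/19 = 0
  u_1 = 0;  a_3 = 0;  u_2 = (u_1 − 0)/19 = 0
  u_2 = 0;  a_4 = 0;  u_3 = (u_2 − 0)/19 = 0
  u_3 = 0;  a_5 = 0;  u_4 = (u_3 − 0)/19 = 0
Digits: (0, 0, 9, 0, 0, 0).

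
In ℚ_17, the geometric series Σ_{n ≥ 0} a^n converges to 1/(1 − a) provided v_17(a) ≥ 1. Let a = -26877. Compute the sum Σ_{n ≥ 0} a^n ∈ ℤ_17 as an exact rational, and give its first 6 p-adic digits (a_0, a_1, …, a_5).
Σ a^n = 1/(1 − a) = 1/26878;  first 6 digits = (1, 0, 9, 11, 12, 15)

v_17(a) = 2 ≥ 1, so the series converges in ℤ_17 to 1/(1 − a) = 1/(1 − (-26877)) = 1/26878. Expand this rational in ℤ_17: compute digits iteratively via d_i = x_i mod 17, x_{i+1} = (x_i − d_i)/17. The first 6 digits are (1, 0, 9, 11, 12, 15).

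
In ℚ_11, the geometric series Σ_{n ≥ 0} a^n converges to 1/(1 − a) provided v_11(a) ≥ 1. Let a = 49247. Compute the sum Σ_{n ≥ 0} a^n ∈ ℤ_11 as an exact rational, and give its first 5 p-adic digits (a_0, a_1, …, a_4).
Σ a^n = 1/(1 − a) = -1/49246;  first 5 digits = (1, 0, 0, 4, 3)

v_11(a) = 3 ≥ 1, so the series converges in ℤ_11 to 1/(1 − a) = 1/(1 − 49247) = -1/49246. Expand this rational in ℤ_11: compute digits iteratively via d_i = x_i mod 11, x_{i+1} = (x_i − d_i)/11. The first 5 digits are (1, 0, 0, 4, 3).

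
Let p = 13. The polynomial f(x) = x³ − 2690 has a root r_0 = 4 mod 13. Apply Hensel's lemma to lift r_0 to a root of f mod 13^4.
r_3 = 25458 (mod 28561)

Hensel: r_{i+1} = r_i − f(r_i)/f′(r_i) mod 13^{i+2}, where f′(x) = 3x². Iterate:
  r_0 = 4 (mod 13)
  r_1 = 108 (mod 169)
  r_2 = 1291 (mod 2197)
  r_3 = 25458 (mod 28561)
Final: r = 25458 with f(r) ≡ 0 mod 13^4.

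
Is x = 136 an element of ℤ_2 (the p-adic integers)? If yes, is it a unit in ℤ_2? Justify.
x ∈ ℤ_2 but not a unit; v_2(x) = 3 > 0

ℤ_2 = {x ∈ ℚ_2 : v_2(x) ≥ 0} and ℤ_2^× = {x ∈ ℤ_2 : v_2(x) = 0}. Here v_2(136) = v_2(num) − v_2(den) = 3; compare against these criteria.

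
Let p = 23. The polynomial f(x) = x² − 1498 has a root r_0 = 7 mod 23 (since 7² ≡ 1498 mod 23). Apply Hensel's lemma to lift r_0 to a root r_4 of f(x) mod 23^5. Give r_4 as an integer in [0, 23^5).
r_4 = 5838419 (mod 6436343)

Hensel's recurrence: r_{i+1} = r_i − f(r_i)·(f′(r_i))^{-1} mod 23^{i+2}, with f′(x) = 2x. Iterate:
  r_0 = 7 (mod 23)
  r_1 = 375 (mod 529)
  r_2 = 10426 (mod 12167)
  r_3 = 241599 (mod 279841)
  r_4 = 5838419 (mod 6436343)
Final: r_4 = 5838419, and one checks f(r_4) ≡ 0 mod 23^5.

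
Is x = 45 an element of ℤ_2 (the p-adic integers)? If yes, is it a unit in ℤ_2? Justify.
x ∈ ℤ_2^× (unit); v_2(x) = 0

ℤ_2 = {x ∈ ℚ_2 : v_2(x) ≥ 0} and ℤ_2^× = {x ∈ ℤ_2 : v_2(x) = 0}. Here v_2(45) = v_2(num) − v_2(den) = 0; compare against these criteria.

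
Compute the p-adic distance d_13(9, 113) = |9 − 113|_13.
d_13(9, 113) = 1/13

Step 1 — x − y = 9 − 113 = -104. Step 2 — v_13(-104) = 1 (factor: -104 = −(13^1 · 8); the sign does not affect v_p). Step 3 — |x − y|_13 = 13^{-1} = 1/13.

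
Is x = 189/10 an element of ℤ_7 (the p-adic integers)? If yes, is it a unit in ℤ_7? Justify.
x ∈ ℤ_7 but not a unit; v_7(x) = 1 > 0

ℤ_7 = {x ∈ ℚ_7 : v_7(x) ≥ 0} and ℤ_7^× = {x ∈ ℤ_7 : v_7(x) = 0}. Here v_7(189/10) = v_7(num) − v_7(den) = 1; compare against these criteria.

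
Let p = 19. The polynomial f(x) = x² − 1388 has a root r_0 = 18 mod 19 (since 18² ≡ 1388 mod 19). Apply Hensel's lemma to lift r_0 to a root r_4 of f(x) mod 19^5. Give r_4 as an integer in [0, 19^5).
r_4 = 1660447 (mod 2476099)

Hensel's recurrence: r_{i+1} = r_i − f(r_i)·(f′(r_i))^{-1} mod 19^{i+2}, with f′(x) = 2x. Iterate:
  r_0 = 18 (mod 19)
  r_1 = 208 (mod 361)
  r_2 = 569 (mod 6859)
  r_3 = 96595 (mod 130321)
  r_4 = 1660447 (mod 2476099)
Final: r_4 = 1660447, and one checks f(r_4) ≡ 0 mod 19^5.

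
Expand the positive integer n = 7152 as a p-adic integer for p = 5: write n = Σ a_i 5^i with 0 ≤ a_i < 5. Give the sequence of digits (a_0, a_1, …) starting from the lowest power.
(a_0, a_1, …) = (2, 0, 1, 2, 1, 2)

Repeated division by 5 gives the digits low-to-high: 7152 = 2 + 1·5^2 + 2·5^3 + 1·5^4 + 2·5^5. Digit sequence: (2, 0, 1, 2, 1, 2).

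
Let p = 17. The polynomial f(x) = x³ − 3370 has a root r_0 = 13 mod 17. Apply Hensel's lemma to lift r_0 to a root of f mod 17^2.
r_1 = 200 (mod 289)

Hensel: r_{i+1} = r_i − f(r_i)/f′(r_i) mod 17^{i+2}, where f′(x) = 3x². Iterate:
  r_0 = 13 (mod 17)
  r_1 = 200 (mod 289)
Final: r = 200 with f(r) ≡ 0 mod 17^2.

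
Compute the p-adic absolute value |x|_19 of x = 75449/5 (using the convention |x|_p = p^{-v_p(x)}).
|75449/5|_19 = 1/6859

Step 1 — compute v_19(x) by factoring powers of 19 out of the numerator and denominator: v_19(75449/5) = 3. Step 2 — apply |x|_p = p^{-v_p(x)} = 19^{-3} = 1/6859.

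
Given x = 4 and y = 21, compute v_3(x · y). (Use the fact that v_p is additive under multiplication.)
v_3(84) = 1

v_p(x) = 0 (factor: 4 = 3^0 · 4); v_p(y) = 1 (factor: 21 = 3^1 · 7). Additivity: v_p(xy) = v_p(x) + v_p(y) = 0 + 1 = 1. (Direct check: xy = 84 = 3^1 · (28).)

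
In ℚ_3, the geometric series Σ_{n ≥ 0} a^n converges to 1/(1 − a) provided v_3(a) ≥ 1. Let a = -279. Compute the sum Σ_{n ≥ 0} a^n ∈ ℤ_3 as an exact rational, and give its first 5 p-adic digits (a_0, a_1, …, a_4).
Σ a^n = 1/(1 − a) = 1/280;  first 5 digits = (1, 0, 2, 1, 0)

v_3(a) = 2 ≥ 1, so the series converges in ℤ_3 to 1/(1 − a) = 1/(1 − (-279)) = 1/280. Expand this rational in ℤ_3: compute digits iteratively via d_i = x_i mod 3, x_{i+1} = (x_i − d_i)/3. The first 5 digits are (1, 0, 2, 1, 0).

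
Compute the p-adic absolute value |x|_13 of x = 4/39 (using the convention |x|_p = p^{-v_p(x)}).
|4/39|_13 = 13

Step 1 — compute v_13(x) by factoring powers of 13 out of the numerator and denominator: v_13(4/39) = -1. Step 2 — apply |x|_p = p^{-v_p(x)} = 13^{1} = 13.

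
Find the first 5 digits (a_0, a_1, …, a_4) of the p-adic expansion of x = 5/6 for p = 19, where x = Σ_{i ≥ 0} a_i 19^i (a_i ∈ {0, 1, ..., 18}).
(a_0, …, a_4) = (4, 3, 3, 3, 3)

v_19(5/6) = 0 (numerator and denominator both coprime to 19), so x ∈ ℤ_19^×. Compute digits iteratively via a_i = x_i mod 19, x_{i+1} = (x_i − a_i)/19, with x_0 = x:
  x_0 = 5/6;  a_0 = 4;  x_1 = (x_0 − 4)/19 = -1/6
  x_1 = -1/6;  a_1 = 3;  x_2 = (x_1 − 3)/19 = -1/6
  x_2 = -1/6;  a_2 = 3;  x_3 = (x_2 − 3)/19 = -1/6
  x_3 = -1/6;  a_3 = 3;  x_4 = (x_3 − 3)/19 = -1/6
  x_4 = -1/6;  a_4 = 3;  x_5 = (x_4 − 3)/19 = -1/6
Digits: (4, 3, 3, 3, 3).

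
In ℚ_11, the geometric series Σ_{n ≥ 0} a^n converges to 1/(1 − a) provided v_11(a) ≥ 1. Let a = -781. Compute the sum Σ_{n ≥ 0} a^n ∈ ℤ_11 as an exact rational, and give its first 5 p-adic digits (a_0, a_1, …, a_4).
Σ a^n = 1/(1 − a) = 1/782;  first 5 digits = (1, 6, 7, 2, 7)

v_11(a) = 1 ≥ 1, so the series converges in ℤ_11 to 1/(1 − a) = 1/(1 − (-781)) = 1/782. Expand this rational in ℤ_11: compute digits iteratively via d_i = x_i mod 11, x_{i+1} = (x_i − d_i)/11. The first 5 digits are (1, 6, 7, 2, 7).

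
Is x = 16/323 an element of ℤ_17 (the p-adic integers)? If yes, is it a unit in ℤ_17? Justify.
x ∉ ℤ_17 (v_17(x) = -1 < 0)

ℤ_17 = {x ∈ ℚ_17 : v_17(x) ≥ 0} and ℤ_17^× = {x ∈ ℤ_17 : v_17(x) = 0}. Here v_17(16/323) = v_17(num) − v_17(den) = -1; compare against these criteria.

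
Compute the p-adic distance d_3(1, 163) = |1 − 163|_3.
d_3(1, 163) = 1/81

Step 1 — x − y = 1 − 163 = -162. Step 2 — v_3(-162) = 4 (factor: -162 = −(3^4 · 2); the sign does not affect v_p). Step 3 — |x − y|_3 = 3^{-4} = 1/81.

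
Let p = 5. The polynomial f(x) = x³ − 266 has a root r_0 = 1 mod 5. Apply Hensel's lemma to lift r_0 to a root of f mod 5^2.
r_1 = 6 (mod 25)

Hensel: r_{i+1} = r_i − f(r_i)/f′(r_i) mod 5^{i+2}, where f′(x) = 3x². Iterate:
  r_0 = 1 (mod 5)
  r_1 = 6 (mod 25)
Final: r = 6 with f(r) ≡ 0 mod 5^2.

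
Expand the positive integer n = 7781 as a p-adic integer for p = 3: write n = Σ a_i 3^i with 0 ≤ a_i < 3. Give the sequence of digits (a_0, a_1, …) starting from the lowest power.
(a_0, a_1, …) = (2, 1, 0, 0, 0, 2, 1, 0, 1)

Repeated division by 3 gives the digits low-to-high: 7781 = 2 + 1·3^1 + 2·3^5 + 1·3^6 + 1·3^8. Digit sequence: (2, 1, 0, 0, 0, 2, 1, 0, 1).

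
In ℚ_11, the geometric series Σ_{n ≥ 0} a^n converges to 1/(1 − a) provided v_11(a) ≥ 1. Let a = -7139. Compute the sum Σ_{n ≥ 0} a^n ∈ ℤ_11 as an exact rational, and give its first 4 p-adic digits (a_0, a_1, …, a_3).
Σ a^n = 1/(1 − a) = 1/7140;  first 4 digits = (1, 0, 7, 5)

v_11(a) = 2 ≥ 1, so the series converges in ℤ_11 to 1/(1 − a) = 1/(1 − (-7139)) = 1/7140. Expand this rational in ℤ_11: compute digits iteratively via d_i = x_i mod 11, x_{i+1} = (x_i − d_i)/11. The first 4 digits are (1, 0, 7, 5).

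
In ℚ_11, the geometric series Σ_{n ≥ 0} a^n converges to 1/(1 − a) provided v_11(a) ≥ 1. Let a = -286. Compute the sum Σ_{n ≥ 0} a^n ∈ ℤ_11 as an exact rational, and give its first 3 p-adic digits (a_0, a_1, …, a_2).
Σ a^n = 1/(1 − a) = 1/287;  first 3 digits = (1, 7, 2)

v_11(a) = 1 ≥ 1, so the series converges in ℤ_11 to 1/(1 − a) = 1/(1 − (-286)) = 1/287. Expand this rational in ℤ_11: compute digits iteratively via d_i = x_i mod 11, x_{i+1} = (x_i − d_i)/11. The first 3 digits are (1, 7, 2).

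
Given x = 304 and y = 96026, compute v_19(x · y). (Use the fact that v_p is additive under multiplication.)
v_19(29191904) = 4

v_p(x) = 1 (factor: 304 = 19^1 · 16); v_p(y) = 3 (factor: 96026 = 19^3 · 14). Additivity: v_p(xy) = v_p(x) + v_p(y) = 1 + 3 = 4. (Direct check: xy = 29191904 = 19^4 · (224).)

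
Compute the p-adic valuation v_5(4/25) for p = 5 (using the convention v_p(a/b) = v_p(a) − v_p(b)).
v_5(4/25) = -2

Factor powers of 5 from the numerator and denominator of the reduced fraction: 4 = 5^0 · 4 and 25 = 5^2 · 1. Apply v_p(a/b) = v_p(a) − v_p(b): v_5(4/25) = 0 − 2 = -2.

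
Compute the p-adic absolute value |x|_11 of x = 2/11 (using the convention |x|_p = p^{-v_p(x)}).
|2/11|_11 = 11

Step 1 — compute v_11(x) by factoring powers of 11 out of the numerator and denominator: v_11(2/11) = -1. Step 2 — apply |x|_p = p^{-v_p(x)} = 11^{1} = 11.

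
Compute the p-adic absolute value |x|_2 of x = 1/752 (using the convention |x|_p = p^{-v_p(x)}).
|1/752|_2 = 16

Step 1 — compute v_2(x) by factoring powers of 2 out of the numerator and denominator: v_2(1/752) = -4. Step 2 — apply |x|_p = p^{-v_p(x)} = 2^{4} = 16.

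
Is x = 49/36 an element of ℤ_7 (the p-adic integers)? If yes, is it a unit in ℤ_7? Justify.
x ∈ ℤ_7 but not a unit; v_7(x) = 2 > 0

ℤ_7 = {x ∈ ℚ_7 : v_7(x) ≥ 0} and ℤ_7^× = {x ∈ ℤ_7 : v_7(x) = 0}. Here v_7(49/36) = v_7(num) − v_7(den) = 2; compare against these criteria.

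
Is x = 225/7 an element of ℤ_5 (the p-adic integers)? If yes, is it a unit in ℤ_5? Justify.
x ∈ ℤ_5 but not a unit; v_5(x) = 2 > 0

ℤ_5 = {x ∈ ℚ_5 : v_5(x) ≥ 0} and ℤ_5^× = {x ∈ ℤ_5 : v_5(x) = 0}. Here v_5(225/7) = v_5(num) − v_5(den) = 2; compare against these criteria.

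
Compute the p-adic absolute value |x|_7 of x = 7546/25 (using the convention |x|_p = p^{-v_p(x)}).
|7546/25|_7 = 1/343

Step 1 — compute v_7(x) by factoring powers of 7 out of the numerator and denominator: v_7(7546/25) = 3. Step 2 — apply |x|_p = p^{-v_p(x)} = 7^{-3} = 1/343.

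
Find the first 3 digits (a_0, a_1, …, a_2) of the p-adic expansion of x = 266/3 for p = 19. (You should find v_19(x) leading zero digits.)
(a_0, …, a_2) = (0, 11, 6)

v_19(266/3) = 1, so a_0 = ... = a_0 = 0. Factor out: x = 19^1 · u with u = 14/3 a unit in ℤ_19. Expand u iteratively via a_{v+i} = u_i mod 19, u_{i+1} = (u_i − a_{v+i})/19:
  u_0 = 14/3;  a_1 = 11;  u_1 = (u_0 − 11)/19 = -1/3
  u_1 = -1/3;  a_2 = 6;  u_2 = (u_1 − 6)/19 = -1/3
Digits: (0, 11, 6).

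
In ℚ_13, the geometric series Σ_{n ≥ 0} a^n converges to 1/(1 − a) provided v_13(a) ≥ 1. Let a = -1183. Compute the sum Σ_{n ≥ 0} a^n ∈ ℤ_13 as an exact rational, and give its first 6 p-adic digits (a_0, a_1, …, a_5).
Σ a^n = 1/(1 − a) = 1/1184;  first 6 digits = (1, 0, 6, 12, 9, 3)

v_13(a) = 2 ≥ 1, so the series converges in ℤ_13 to 1/(1 − a) = 1/(1 − (-1183)) = 1/1184. Expand this rational in ℤ_13: compute digits iteratively via d_i = x_i mod 13, x_{i+1} = (x_i − d_i)/13. The first 6 digits are (1, 0, 6, 12, 9, 3).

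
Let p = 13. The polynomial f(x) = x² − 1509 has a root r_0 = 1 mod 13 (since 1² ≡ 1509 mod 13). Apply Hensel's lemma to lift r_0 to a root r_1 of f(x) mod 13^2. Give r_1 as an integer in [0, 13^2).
r_1 = 79 (mod 169)

Hensel's recurrence: r_{i+1} = r_i − f(r_i)·(f′(r_i))^{-1} mod 13^{i+2}, with f′(x) = 2x. Iterate:
  r_0 = 1 (mod 13)
  r_1 = 79 (mod 169)
Final: r_1 = 79, and one checks f(r_1) ≡ 0 mod 13^2.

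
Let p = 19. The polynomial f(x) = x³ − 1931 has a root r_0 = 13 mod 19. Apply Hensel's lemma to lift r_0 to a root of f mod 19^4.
r_3 = 1381 (mod 130321)

Hensel: r_{i+1} = r_i − f(r_i)/f′(r_i) mod 19^{i+2}, where f′(x) = 3x². Iterate:
  r_0 = 13 (mod 19)
  r_1 = 298 (mod 361)
  r_2 = 1381 (mod 6859)
  r_3 = 1381 (mod 130321)
Final: r = 1381 with f(r) ≡ 0 mod 19^4.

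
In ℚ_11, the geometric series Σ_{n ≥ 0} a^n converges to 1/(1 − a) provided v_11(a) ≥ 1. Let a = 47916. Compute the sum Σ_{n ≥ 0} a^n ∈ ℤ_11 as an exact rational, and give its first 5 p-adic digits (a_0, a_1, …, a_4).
Σ a^n = 1/(1 − a) = -1/47915;  first 5 digits = (1, 0, 0, 3, 3)

v_11(a) = 3 ≥ 1, so the series converges in ℤ_11 to 1/(1 − a) = 1/(1 − 47916) = -1/47915. Expand this rational in ℤ_11: compute digits iteratively via d_i = x_i mod 11, x_{i+1} = (x_i − d_i)/11. The first 5 digits are (1, 0, 0, 3, 3).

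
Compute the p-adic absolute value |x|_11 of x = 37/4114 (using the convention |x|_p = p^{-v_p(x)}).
|37/4114|_11 = 121

Step 1 — compute v_11(x) by factoring powers of 11 out of the numerator and denominator: v_11(37/4114) = -2. Step 2 — apply |x|_p = p^{-v_p(x)} = 11^{2} = 121.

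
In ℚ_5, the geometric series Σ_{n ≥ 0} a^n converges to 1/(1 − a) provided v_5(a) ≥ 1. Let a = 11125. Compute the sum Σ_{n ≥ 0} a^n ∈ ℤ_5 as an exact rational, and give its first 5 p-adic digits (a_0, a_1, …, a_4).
Σ a^n = 1/(1 − a) = -1/11124;  first 5 digits = (1, 0, 0, 4, 2)

v_5(a) = 3 ≥ 1, so the series converges in ℤ_5 to 1/(1 − a) = 1/(1 − 11125) = -1/11124. Expand this rational in ℤ_5: compute digits iteratively via d_i = x_i mod 5, x_{i+1} = (x_i − d_i)/5. The first 5 digits are (1, 0, 0, 4, 2).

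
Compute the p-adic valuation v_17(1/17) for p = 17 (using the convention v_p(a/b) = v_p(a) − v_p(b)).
v_17(1/17) = -1

Factor powers of 17 from the numerator and denominator of the reduced fraction: 1 = 17^0 · 1 and 17 = 17^1 · 1. Apply v_p(a/b) = v_p(a) − v_p(b): v_17(1/17) = 0 − 1 = -1.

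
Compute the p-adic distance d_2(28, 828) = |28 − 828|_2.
d_2(28, 828) = 1/32

Step 1 — x − y = 28 − 828 = -800. Step 2 — v_2(-800) = 5 (factor: -800 = −(2^5 · 25); the sign does not affect v_p). Step 3 — |x − y|_2 = 2^{-5} = 1/32.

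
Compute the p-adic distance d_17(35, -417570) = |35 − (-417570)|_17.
d_17(35, -417570) = 1/83521

Step 1 — x − y = 35 − (-417570) = 417605. Step 2 — v_17(417605) = 4 (factor: 417605 = (17^4 · 5); the sign does not affect v_p). Step 3 — |x − y|_17 = 17^{-4} = 1/83521.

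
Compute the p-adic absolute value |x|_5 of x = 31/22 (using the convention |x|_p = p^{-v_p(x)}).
|31/22|_5 = 1

Step 1 — compute v_5(x) by factoring powers of 5 out of the numerator and denominator: v_5(31/22) = 0. Step 2 — apply |x|_p = p^{-v_p(x)} = 5^{0} = 1.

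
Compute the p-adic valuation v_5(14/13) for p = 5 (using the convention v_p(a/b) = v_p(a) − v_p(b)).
v_5(14/13) = 0

Factor powers of 5 from the numerator and denominator of the reduced fraction: 14 = 5^0 · 14 and 13 = 5^0 · 13. Apply v_p(a/b) = v_p(a) − v_p(b): v_5(14/13) = 0 − 0 = 0.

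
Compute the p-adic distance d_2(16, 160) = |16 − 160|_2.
d_2(16, 160) = 1/16

Step 1 — x − y = 16 − 160 = -144. Step 2 — v_2(-144) = 4 (factor: -144 = −(2^4 · 9); the sign does not affect v_p). Step 3 — |x − y|_2 = 2^{-4} = 1/16.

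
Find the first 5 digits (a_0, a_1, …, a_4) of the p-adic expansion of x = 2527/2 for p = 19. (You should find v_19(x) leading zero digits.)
(a_0, …, a_4) = (0, 0, 13, 9, 9)

v_19(2527/2) = 2, so a_0 = ... = a_1 = 0. Factor out: x = 19^2 · u with u = 7/2 a unit in ℤ_19. Expand u iteratively via a_{v+i} = u_i mod 19, u_{i+1} = (u_i − a_{v+i})/19:
  u_0 = 7/2;  a_2 = 13;  u_1 = (u_0 − 13)/19 = -1/2
  u_1 = -1/2;  a_3 = 9;  u_2 = (u_1 − 9)/19 = -1/2
  u_2 = -1/2;  a_4 = 9;  u_3 = (u_2 − 9)/19 = -1/2
Digits: (0, 0, 13, 9, 9).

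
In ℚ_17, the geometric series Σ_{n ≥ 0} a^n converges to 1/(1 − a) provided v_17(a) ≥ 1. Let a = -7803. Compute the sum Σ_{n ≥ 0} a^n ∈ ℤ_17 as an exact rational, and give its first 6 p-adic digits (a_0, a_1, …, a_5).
Σ a^n = 1/(1 − a) = 1/7804;  first 6 digits = (1, 0, 7, 15, 14, 8)

v_17(a) = 2 ≥ 1, so the series converges in ℤ_17 to 1/(1 − a) = 1/(1 − (-7803)) = 1/7804. Expand this rational in ℤ_17: compute digits iteratively via d_i = x_i mod 17, x_{i+1} = (x_i − d_i)/17. The first 6 digits are (1, 0, 7, 15, 14, 8).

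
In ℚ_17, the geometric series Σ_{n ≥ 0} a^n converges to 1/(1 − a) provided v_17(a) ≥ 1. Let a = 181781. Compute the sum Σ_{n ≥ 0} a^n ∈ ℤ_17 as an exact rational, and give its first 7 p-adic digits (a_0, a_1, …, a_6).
Σ a^n = 1/(1 − a) = -1/181780;  first 7 digits = (1, 0, 0, 3, 2, 0, 9)

v_17(a) = 3 ≥ 1, so the series converges in ℤ_17 to 1/(1 − a) = 1/(1 − 181781) = -1/181780. Expand this rational in ℤ_17: compute digits iteratively via d_i = x_i mod 17, x_{i+1} = (x_i − d_i)/17. The first 7 digits are (1, 0, 0, 3, 2, 0, 9).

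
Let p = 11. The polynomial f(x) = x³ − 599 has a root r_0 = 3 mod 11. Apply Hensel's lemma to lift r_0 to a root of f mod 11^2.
r_1 = 69 (mod 121)

Hensel: r_{i+1} = r_i − f(r_i)/f′(r_i) mod 11^{i+2}, where f′(x) = 3x². Iterate:
  r_0 = 3 (mod 11)
  r_1 = 69 (mod 121)
Final: r = 69 with f(r) ≡ 0 mod 11^2.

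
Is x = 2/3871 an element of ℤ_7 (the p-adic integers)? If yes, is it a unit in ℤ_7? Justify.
x ∉ ℤ_7 (v_7(x) = -2 < 0)

ℤ_7 = {x ∈ ℚ_7 : v_7(x) ≥ 0} and ℤ_7^× = {x ∈ ℤ_7 : v_7(x) = 0}. Here v_7(2/3871) = v_7(num) − v_7(den) = -2; compare against these criteria.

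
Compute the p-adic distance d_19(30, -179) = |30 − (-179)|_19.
d_19(30, -179) = 1/19

Step 1 — x − y = 30 − (-179) = 209. Step 2 — v_19(209) = 1 (factor: 209 = (19^1 · 11); the sign does not affect v_p). Step 3 — |x − y|_19 = 19^{-1} = 1/19.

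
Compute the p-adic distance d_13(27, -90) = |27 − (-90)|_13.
d_13(27, -90) = 1/13

Step 1 — x − y = 27 − (-90) = 117. Step 2 — v_13(117) = 1 (factor: 117 = (13^1 · 9); the sign does not affect v_p). Step 3 — |x − y|_13 = 13^{-1} = 1/13.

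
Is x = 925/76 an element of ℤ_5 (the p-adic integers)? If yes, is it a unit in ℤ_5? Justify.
x ∈ ℤ_5 but not a unit; v_5(x) = 2 > 0

ℤ_5 = {x ∈ ℚ_5 : v_5(x) ≥ 0} and ℤ_5^× = {x ∈ ℤ_5 : v_5(x) = 0}. Here v_5(925/76) = v_5(num) − v_5(den) = 2; compare against these criteria.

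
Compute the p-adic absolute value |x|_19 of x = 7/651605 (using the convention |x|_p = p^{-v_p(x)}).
|7/651605|_19 = 130321

Step 1 — compute v_19(x) by factoring powers of 19 out of the numerator and denominator: v_19(7/651605) = -4. Step 2 — apply |x|_p = p^{-v_p(x)} = 19^{4} = 130321.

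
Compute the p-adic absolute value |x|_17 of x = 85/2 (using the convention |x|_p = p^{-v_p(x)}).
|85/2|_17 = 1/17

Step 1 — compute v_17(x) by factoring powers of 17 out of the numerator and denominator: v_17(85/2) = 1. Step 2 — apply |x|_p = p^{-v_p(x)} = 17^{-1} = 1/17.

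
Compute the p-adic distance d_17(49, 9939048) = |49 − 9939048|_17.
d_17(49, 9939048) = 1/1419857

Step 1 — x − y = 49 − 9939048 = -9938999. Step 2 — v_17(-9938999) = 5 (factor: -9938999 = −(17^5 · 7); the sign does not affect v_p). Step 3 — |x − y|_17 = 17^{-5} = 1/1419857.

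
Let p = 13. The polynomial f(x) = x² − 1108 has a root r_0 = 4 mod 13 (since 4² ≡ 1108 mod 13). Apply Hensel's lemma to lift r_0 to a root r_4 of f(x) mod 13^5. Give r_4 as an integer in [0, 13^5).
r_4 = 288708 (mod 371293)

Hensel's recurrence: r_{i+1} = r_i − f(r_i)·(f′(r_i))^{-1} mod 13^{i+2}, with f′(x) = 2x. Iterate:
  r_0 = 4 (mod 13)
  r_1 = 56 (mod 169)
  r_2 = 901 (mod 2197)
  r_3 = 3098 (mod 28561)
  r_4 = 288708 (mod 371293)
Final: r_4 = 288708, and one checks f(r_4) ≡ 0 mod 13^5.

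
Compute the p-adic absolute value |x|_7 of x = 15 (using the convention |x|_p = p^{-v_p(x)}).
|15|_7 = 1

Step 1 — compute v_7(x) by factoring powers of 7 out of the numerator and denominator: v_7(15) = 0. Step 2 — apply |x|_p = p^{-v_p(x)} = 7^{0} = 1.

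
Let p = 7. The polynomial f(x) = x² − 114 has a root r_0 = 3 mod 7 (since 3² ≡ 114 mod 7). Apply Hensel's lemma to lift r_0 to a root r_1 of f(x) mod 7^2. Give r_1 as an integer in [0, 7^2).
r_1 = 45 (mod 49)

Hensel's recurrence: r_{i+1} = r_i − f(r_i)·(f′(r_i))^{-1} mod 7^{i+2}, with f′(x) = 2x. Iterate:
  r_0 = 3 (mod 7)
  r_1 = 45 (mod 49)
Final: r_1 = 45, and one checks f(r_1) ≡ 0 mod 7^2.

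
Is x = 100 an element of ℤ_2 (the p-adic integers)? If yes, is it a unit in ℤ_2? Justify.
x ∈ ℤ_2 but not a unit; v_2(x) = 2 > 0

ℤ_2 = {x ∈ ℚ_2 : v_2(x) ≥ 0} and ℤ_2^× = {x ∈ ℤ_2 : v_2(x) = 0}. Here v_2(100) = v_2(num) − v_2(den) = 2; compare against these criteria.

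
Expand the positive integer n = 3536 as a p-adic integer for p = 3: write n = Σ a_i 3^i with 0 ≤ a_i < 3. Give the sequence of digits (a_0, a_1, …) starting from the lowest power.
(a_0, a_1, …) = (2, 2, 2, 1, 1, 2, 1, 1)

Repeated division by 3 gives the digits low-to-high: 3536 = 2 + 2·3^1 + 2·3^2 + 1·3^3 + 1·3^4 + 2·3^5 + 1·3^6 + 1·3^7. Digit sequence: (2, 2, 2, 1, 1, 2, 1, 1).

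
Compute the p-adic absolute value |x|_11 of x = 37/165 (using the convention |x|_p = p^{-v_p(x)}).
|37/165|_11 = 11

Step 1 — compute v_11(x) by factoring powers of 11 out of the numerator and denominator: v_11(37/165) = -1. Step 2 — apply |x|_p = p^{-v_p(x)} = 11^{1} = 11.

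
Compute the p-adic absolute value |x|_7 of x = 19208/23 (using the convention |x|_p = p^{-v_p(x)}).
|19208/23|_7 = 1/2401

Step 1 — compute v_7(x) by factoring powers of 7 out of the numerator and denominator: v_7(19208/23) = 4. Step 2 — apply |x|_p = p^{-v_p(x)} = 7^{-4} = 1/2401.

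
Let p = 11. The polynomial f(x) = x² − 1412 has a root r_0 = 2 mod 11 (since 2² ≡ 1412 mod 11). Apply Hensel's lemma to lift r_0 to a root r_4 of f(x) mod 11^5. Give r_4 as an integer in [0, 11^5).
r_4 = 62548 (mod 161051)

Hensel's recurrence: r_{i+1} = r_i − f(r_i)·(f′(r_i))^{-1} mod 11^{i+2}, with f′(x) = 2x. Iterate:
  r_0 = 2 (mod 11)
  r_1 = 112 (mod 121)
  r_2 = 1322 (mod 1331)
  r_3 = 3984 (mod 14641)
  r_4 = 62548 (mod 161051)
Final: r_4 = 62548, and one checks f(r_4) ≡ 0 mod 11^5.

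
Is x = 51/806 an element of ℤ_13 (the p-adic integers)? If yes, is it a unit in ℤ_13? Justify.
x ∉ ℤ_13 (v_13(x) = -1 < 0)

ℤ_13 = {x ∈ ℚ_13 : v_13(x) ≥ 0} and ℤ_13^× = {x ∈ ℤ_13 : v_13(x) = 0}. Here v_13(51/806) = v_13(num) − v_13(den) = -1; compare against these criteria.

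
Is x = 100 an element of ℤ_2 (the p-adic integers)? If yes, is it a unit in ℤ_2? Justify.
x ∈ ℤ_2 but not a unit; v_2(x) = 2 > 0

ℤ_2 = {x ∈ ℚ_2 : v_2(x) ≥ 0} and ℤ_2^× = {x ∈ ℤ_2 : v_2(x) = 0}. Here v_2(100) = v_2(num) − v_2(den) = 2; compare against these criteria.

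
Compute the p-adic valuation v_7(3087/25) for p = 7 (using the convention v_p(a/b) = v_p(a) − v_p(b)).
v_7(3087/25) = 3

Factor powers of 7 from the numerator and denominator of the reduced fraction: 3087 = 7^3 · 9 and 25 = 7^0 · 25. Apply v_p(a/b) = v_p(a) − v_p(b): v_7(3087/25) = 3 − 0 = 3.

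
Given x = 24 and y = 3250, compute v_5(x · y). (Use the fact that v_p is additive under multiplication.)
v_5(78000) = 3

v_p(x) = 0 (factor: 24 = 5^0 · 24); v_p(y) = 3 (factor: 3250 = 5^3 · 26). Additivity: v_p(xy) = v_p(x) + v_p(y) = 0 + 3 = 3. (Direct check: xy = 78000 = 5^3 · (624).)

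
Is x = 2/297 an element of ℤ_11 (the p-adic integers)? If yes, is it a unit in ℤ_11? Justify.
x ∉ ℤ_11 (v_11(x) = -1 < 0)

ℤ_11 = {x ∈ ℚ_11 : v_11(x) ≥ 0} and ℤ_11^× = {x ∈ ℤ_11 : v_11(x) = 0}. Here v_11(2/297) = v_11(num) − v_11(den) = -1; compare against these criteria.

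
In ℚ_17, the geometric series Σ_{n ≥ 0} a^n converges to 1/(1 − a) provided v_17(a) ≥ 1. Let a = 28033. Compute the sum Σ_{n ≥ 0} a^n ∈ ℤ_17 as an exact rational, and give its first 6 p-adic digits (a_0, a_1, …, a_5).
Σ a^n = 1/(1 − a) = -1/28032;  first 6 digits = (1, 0, 12, 5, 8, 9)

v_17(a) = 2 ≥ 1, so the series converges in ℤ_17 to 1/(1 − a) = 1/(1 − 28033) = -1/28032. Expand this rational in ℤ_17: compute digits iteratively via d_i = x_i mod 17, x_{i+1} = (x_i − d_i)/17. The first 6 digits are (1, 0, 12, 5, 8, 9).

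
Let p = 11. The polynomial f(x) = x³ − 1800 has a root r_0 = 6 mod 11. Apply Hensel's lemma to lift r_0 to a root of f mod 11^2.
r_1 = 61 (mod 121)

Hensel: r_{i+1} = r_i − f(r_i)/f′(r_i) mod 11^{i+2}, where f′(x) = 3x². Iterate:
  r_0 = 6 (mod 11)
  r_1 = 61 (mod 121)
Final: r = 61 with f(r) ≡ 0 mod 11^2.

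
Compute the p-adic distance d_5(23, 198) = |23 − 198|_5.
d_5(23, 198) = 1/25

Step 1 — x − y = 23 − 198 = -175. Step 2 — v_5(-175) = 2 (factor: -175 = −(5^2 · 7); the sign does not affect v_p). Step 3 — |x − y|_5 = 5^{-2} = 1/25.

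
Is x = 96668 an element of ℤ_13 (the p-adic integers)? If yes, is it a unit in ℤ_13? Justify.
x ∈ ℤ_13 but not a unit; v_13(x) = 3 > 0

ℤ_13 = {x ∈ ℚ_13 : v_13(x) ≥ 0} and ℤ_13^× = {x ∈ ℤ_13 : v_13(x) = 0}. Here v_13(96668) = v_13(num) − v_13(den) = 3; compare against these criteria.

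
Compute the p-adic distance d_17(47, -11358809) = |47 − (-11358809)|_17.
d_17(47, -11358809) = 1/1419857

Step 1 — x − y = 47 − (-11358809) = 11358856. Step 2 — v_17(11358856) = 5 (factor: 11358856 = (17^5 · 8); the sign does not affect v_p). Step 3 — |x − y|_17 = 17^{-5} = 1/1419857.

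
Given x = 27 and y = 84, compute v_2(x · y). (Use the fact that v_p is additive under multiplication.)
v_2(2268) = 2

v_p(x) = 0 (factor: 27 = 2^0 · 27); v_p(y) = 2 (factor: 84 = 2^2 · 21). Additivity: v_p(xy) = v_p(x) + v_p(y) = 0 + 2 = 2. (Direct check: xy = 2268 = 2^2 · (567).)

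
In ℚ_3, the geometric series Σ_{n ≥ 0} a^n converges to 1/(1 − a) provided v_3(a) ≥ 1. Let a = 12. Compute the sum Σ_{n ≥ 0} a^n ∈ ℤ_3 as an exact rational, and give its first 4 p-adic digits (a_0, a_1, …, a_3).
Σ a^n = 1/(1 − a) = -1/11;  first 4 digits = (1, 1, 2, 0)

v_3(a) = 1 ≥ 1, so the series converges in ℤ_3 to 1/(1 − a) = 1/(1 − 12) = -1/11. Expand this rational in ℤ_3: compute digits iteratively via d_i = x_i mod 3, x_{i+1} = (x_i − d_i)/3. The first 4 digits are (1, 1, 2, 0).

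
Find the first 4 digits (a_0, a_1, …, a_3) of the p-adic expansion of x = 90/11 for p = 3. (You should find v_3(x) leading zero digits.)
(a_0, …, a_3) = (0, 0, 2, 1)

v_3(90/11) = 2, so a_0 = ... = a_1 = 0. Factor out: x = 3^2 · u with u = 10/11 a unit in ℤ_3. Expand u iteratively via a_{v+i} = u_i mod 3, u_{i+1} = (u_i − a_{v+i})/3:
  u_0 = 10/11;  a_2 = 2;  u_1 = (u_0 − 2)/3 = -4/11
  u_1 = -4/11;  a_3 = 1;  u_2 = (u_1 − 1)/3 = -5/11
Digits: (0, 0, 2, 1).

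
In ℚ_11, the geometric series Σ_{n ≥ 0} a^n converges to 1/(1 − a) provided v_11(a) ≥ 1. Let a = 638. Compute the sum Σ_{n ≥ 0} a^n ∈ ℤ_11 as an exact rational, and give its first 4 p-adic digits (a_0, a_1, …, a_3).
Σ a^n = 1/(1 − a) = -1/637;  first 4 digits = (1, 3, 3, 3)

v_11(a) = 1 ≥ 1, so the series converges in ℤ_11 to 1/(1 − a) = 1/(1 − 638) = -1/637. Expand this rational in ℤ_11: compute digits iteratively via d_i = x_i mod 11, x_{i+1} = (x_i − d_i)/11. The first 4 digits are (1, 3, 3, 3).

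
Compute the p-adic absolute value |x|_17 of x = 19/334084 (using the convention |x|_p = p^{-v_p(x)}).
|19/334084|_17 = 83521

Step 1 — compute v_17(x) by factoring powers of 17 out of the numerator and denominator: v_17(19/334084) = -4. Step 2 — apply |x|_p = p^{-v_p(x)} = 17^{4} = 83521.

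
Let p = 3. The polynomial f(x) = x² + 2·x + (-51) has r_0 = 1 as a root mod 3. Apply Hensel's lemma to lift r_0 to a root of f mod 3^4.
r_3 = 31 (mod 81)

Hensel: r_{i+1} = r_i − f(r_i)·(f′(r_i))^{-1} mod 3^{i+2}, f′(x) = 2x + 2. Iterate:
  r_0 = 1 (mod 3)
  r_1 = 4 (mod 9)
  r_2 = 4 (mod 27)
  r_3 = 31 (mod 81)
Final: r = 31 satisfies f(r) ≡ 0 mod 3^4.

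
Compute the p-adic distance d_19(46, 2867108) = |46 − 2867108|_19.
d_19(46, 2867108) = 1/130321

Step 1 — x − y = 46 − 2867108 = -2867062. Step 2 — v_19(-2867062) = 4 (factor: -2867062 = −(19^4 · 22); the sign does not affect v_p). Step 3 — |x − y|_19 = 19^{-4} = 1/130321.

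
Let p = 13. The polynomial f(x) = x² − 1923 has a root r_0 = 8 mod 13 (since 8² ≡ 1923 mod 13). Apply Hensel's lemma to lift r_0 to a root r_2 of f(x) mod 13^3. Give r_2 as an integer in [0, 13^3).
r_2 = 1360 (mod 2197)

Hensel's recurrence: r_{i+1} = r_i − f(r_i)·(f′(r_i))^{-1} mod 13^{i+2}, with f′(x) = 2x. Iterate:
  r_0 = 8 (mod 13)
  r_1 = 8 (mod 169)
  r_2 = 1360 (mod 2197)
Final: r_2 = 1360, and one checks f(r_2) ≡ 0 mod 13^3.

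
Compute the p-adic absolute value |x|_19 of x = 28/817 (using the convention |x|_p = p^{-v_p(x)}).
|28/817|_19 = 19

Step 1 — compute v_19(x) by factoring powers of 19 out of the numerator and denominator: v_19(28/817) = -1. Step 2 — apply |x|_p = p^{-v_p(x)} = 19^{1} = 19.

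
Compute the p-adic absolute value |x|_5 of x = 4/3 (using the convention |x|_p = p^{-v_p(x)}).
|4/3|_5 = 1

Step 1 — compute v_5(x) by factoring powers of 5 out of the numerator and denominator: v_5(4/3) = 0. Step 2 — apply |x|_p = p^{-v_p(x)} = 5^{0} = 1.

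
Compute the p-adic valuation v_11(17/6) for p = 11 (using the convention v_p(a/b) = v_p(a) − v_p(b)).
v_11(17/6) = 0

Factor powers of 11 from the numerator and denominator of the reduced fraction: 17 = 11^0 · 17 and 6 = 11^0 · 6. Apply v_p(a/b) = v_p(a) − v_p(b): v_11(17/6) = 0 − 0 = 0.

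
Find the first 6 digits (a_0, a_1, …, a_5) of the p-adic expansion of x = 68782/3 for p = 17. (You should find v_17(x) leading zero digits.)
(a_0, …, a_5) = (0, 0, 0, 16, 5, 11)

v_17(68782/3) = 3, so a_0 = ... = a_2 = 0. Factor out: x = 17^3 · u with u = 14/3 a unit in ℤ_17. Expand u iteratively via a_{v+i} = u_i mod 17, u_{i+1} = (u_i − a_{v+i})/17:
  u_0 = 14/3;  a_3 = 16;  u_1 = (u_0 − 16)/17 = -2/3
  u_1 = -2/3;  a_4 = 5;  u_2 = (u_1 − 5)/17 = -1/3
  u_2 = -1/3;  a_5 = 11;  u_3 = (u_2 − 11)/17 = -2/3
Digits: (0, 0, 0, 16, 5, 11).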